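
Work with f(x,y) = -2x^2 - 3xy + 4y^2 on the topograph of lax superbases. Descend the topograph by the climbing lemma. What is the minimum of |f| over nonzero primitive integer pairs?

descent: ρ → (4,3,-2)  [lands on river]
river: ρ → (-2,5,2)
river: ρ → (2,3,-4)
river: ρ → (-4,5,1)
river: ρ → (1,5,-4)
river: ρ → (-4,3,2)
river: ρ → (2,5,-2)
river: ρ → (-2,3,4)
river: ρ → (4,5,-1)
river: ρ → (-1,5,4)
closes: descent 1, river 10
min |a| on river = 1

1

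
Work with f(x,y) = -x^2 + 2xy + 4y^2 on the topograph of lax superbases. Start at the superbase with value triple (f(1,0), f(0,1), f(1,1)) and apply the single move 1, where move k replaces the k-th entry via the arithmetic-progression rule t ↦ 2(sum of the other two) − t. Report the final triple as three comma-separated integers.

start (-1,4,5) = (f(1,0),f(0,1),f(1,1))
replace slot 1: 2·(4+5) − (-1) = 19 → (19,4,5)

19,4,5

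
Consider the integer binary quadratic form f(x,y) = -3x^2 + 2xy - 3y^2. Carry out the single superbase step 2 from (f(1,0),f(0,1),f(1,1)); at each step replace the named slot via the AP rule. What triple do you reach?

start (-3,-3,-4) = (f(1,0),f(0,1),f(1,1))
replace slot 2: 2·((-3)+(-4)) − (-3) = -11 → (-3,-11,-4)

-3,-11,-4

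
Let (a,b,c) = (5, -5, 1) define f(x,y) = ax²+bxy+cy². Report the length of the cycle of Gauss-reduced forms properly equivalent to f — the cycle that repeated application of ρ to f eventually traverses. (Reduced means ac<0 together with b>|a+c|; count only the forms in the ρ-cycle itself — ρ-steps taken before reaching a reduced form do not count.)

D = 5, ⌊√D⌋ = 2
descent: ρ → (1,1,-1)  [lands on river]
river: ρ → (-1,1,1)
ρ-cycle length = 2 (tail of 1 descent step not counted)

2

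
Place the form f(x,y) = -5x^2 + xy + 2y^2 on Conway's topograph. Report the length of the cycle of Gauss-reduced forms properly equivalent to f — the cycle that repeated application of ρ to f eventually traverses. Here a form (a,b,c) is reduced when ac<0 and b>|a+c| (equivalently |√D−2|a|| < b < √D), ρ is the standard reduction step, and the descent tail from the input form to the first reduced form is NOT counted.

D = 41, ⌊√D⌋ = 6
descent: ρ → (2,3,-4)  [lands on river]
river: ρ → (-4,5,1)
river: ρ → (1,5,-4)
river: ρ → (-4,3,2)
river: ρ → (2,5,-2)
river: ρ → (-2,3,4)
river: ρ → (4,5,-1)
river: ρ → (-1,5,4)
river: ρ → (4,3,-2)
river: ρ → (-2,5,2)
ρ-cycle length = 10 (tail of 1 descent step not counted)

10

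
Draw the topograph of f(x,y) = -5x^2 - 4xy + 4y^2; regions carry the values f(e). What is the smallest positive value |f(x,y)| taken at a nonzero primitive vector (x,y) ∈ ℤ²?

descent: ρ → (4,4,-5)  [lands on river]
river: ρ → (-5,6,3)
river: ρ → (3,6,-5)
river: ρ → (-5,4,4)
closes: descent 1, river 4
min |a| on river = 3

3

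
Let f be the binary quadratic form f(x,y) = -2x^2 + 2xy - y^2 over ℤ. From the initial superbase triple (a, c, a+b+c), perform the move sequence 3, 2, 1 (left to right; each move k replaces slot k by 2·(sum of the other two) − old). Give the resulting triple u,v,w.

start (-2,-1,-1) = (f(1,0),f(0,1),f(1,1))
replace slot 3: 2·((-2)+(-1)) − (-1) = -5 → (-2,-1,-5)
replace slot 2: 2·((-2)+(-5)) − (-1) = -13 → (-2,-13,-5)
replace slot 1: 2·((-13)+(-5)) − (-2) = -34 → (-34,-13,-5)

-34,-13,-5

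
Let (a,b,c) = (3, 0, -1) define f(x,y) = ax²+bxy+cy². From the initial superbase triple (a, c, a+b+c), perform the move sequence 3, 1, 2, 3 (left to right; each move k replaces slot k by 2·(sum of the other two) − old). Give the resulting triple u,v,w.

start (3,-1,2) = (f(1,0),f(0,1),f(1,1))
replace slot 3: 2·(3+(-1)) − 2 = 2 → (3,-1,2)
replace slot 1: 2·((-1)+2) − 3 = -1 → (-1,-1,2)
replace slot 2: 2·((-1)+2) − (-1) = 3 → (-1,3,2)
replace slot 3: 2·((-1)+3) − 2 = 2 → (-1,3,2)

-1,3,2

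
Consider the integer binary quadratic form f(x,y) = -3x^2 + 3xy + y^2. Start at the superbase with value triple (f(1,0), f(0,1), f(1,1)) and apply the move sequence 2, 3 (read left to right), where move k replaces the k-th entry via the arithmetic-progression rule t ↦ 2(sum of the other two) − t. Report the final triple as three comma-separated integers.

start (-3,1,1) = (f(1,0),f(0,1),f(1,1))
replace slot 2: 2·((-3)+1) − 1 = -5 → (-3,-5,1)
replace slot 3: 2·((-3)+(-5)) − 1 = -17 → (-3,-5,-17)

-3,-5,-17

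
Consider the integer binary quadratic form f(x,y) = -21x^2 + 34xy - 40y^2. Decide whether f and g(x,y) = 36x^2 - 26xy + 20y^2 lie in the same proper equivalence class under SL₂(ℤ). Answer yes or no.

D₁ = -2204, D₂ = -2204
f is negative-definite; reduce −f:
−f: translate: b→8 (≡-34 mod 42), so (21,-34,40)→(21,8,27)
−f: reduced (well bottom): (21,8,27) with a≤c, −a<b≤a
flip sign back: reduced form of f is (-21,-8,-27)
g: flip: (36,-26,20)→(20,26,36)
g: translate: b→-14 (≡26 mod 40), so (20,26,36)→(20,-14,30)
g: reduced (well bottom): (20,-14,30) with a≤c, −a<b≤a
reduced forms (-21, -8, -27) vs (20, -14, 30) ⇒ inequivalent

no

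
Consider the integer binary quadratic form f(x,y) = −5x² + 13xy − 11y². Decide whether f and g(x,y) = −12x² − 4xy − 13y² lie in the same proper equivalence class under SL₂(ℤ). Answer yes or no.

D₁ = -51, D₂ = -608
discriminants differ ⇒ not SL₂(ℤ)-equivalent

no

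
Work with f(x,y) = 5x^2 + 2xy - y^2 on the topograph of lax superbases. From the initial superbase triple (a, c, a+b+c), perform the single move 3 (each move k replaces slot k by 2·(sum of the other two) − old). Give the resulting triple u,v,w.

start (5,-1,6) = (f(1,0),f(0,1),f(1,1))
replace slot 3: 2·(5+(-1)) − 6 = 2 → (5,-1,2)

5,-1,2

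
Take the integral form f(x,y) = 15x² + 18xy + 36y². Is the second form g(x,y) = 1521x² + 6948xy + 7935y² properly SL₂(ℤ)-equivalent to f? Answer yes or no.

D₁ = -1836, D₂ = -1836
f: translate: b→-12 (≡18 mod 30), so (15,18,36)→(15,-12,33)
f: reduced (well bottom): (15,-12,33) with a≤c, −a<b≤a
g: translate: b→864 (≡6948 mod 3042), so (1521,6948,7935)→(1521,864,123)
g: flip: (1521,864,123)→(123,-864,1521)
g: translate: b→120 (≡-864 mod 246), so (123,-864,1521)→(123,120,33)
g: flip: (123,120,33)→(33,-120,123)
g: translate: b→12 (≡-120 mod 66), so (33,-120,123)→(33,12,15)
g: flip: (33,12,15)→(15,-12,33)
g: reduced (well bottom): (15,-12,33) with a≤c, −a<b≤a
reduced forms (15, -12, 33) vs (15, -12, 33) ⇒ equivalent

yes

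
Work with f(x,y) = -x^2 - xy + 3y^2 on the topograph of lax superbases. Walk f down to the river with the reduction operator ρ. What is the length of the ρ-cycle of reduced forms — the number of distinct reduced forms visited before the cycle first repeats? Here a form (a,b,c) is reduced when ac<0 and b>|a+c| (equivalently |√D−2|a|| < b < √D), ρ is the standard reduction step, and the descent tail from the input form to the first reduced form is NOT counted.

D = 13, ⌊√D⌋ = 3
descent: ρ → (3,1,-1)
descent: ρ → (-1,3,1)  [lands on river]
river: ρ → (1,3,-1)
ρ-cycle length = 2 (tail of 2 descent steps not counted)

2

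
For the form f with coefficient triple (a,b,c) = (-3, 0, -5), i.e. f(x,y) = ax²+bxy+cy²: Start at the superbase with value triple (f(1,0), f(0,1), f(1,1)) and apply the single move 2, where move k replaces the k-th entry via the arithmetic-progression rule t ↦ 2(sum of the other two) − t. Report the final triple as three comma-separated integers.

start (-3,-5,-8) = (f(1,0),f(0,1),f(1,1))
replace slot 2: 2·((-3)+(-8)) − (-5) = -17 → (-3,-17,-8)

-3,-17,-8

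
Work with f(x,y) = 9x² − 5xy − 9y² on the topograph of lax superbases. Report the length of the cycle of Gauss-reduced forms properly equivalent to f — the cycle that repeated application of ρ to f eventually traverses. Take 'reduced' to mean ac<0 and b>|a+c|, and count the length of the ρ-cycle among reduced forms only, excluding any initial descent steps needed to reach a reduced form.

D = 349, ⌊√D⌋ = 18
descent: ρ → (-9,5,9)  [lands on river]
river: ρ → (9,13,-5)
river: ρ → (-5,17,3)
river: ρ → (3,13,-15)
river: ρ → (-15,17,1)
river: ρ → (1,17,-15)
river: ρ → (-15,13,3)
river: ρ → (3,17,-5)
river: ρ → (-5,13,9)
river: ρ → (9,5,-9)
river: ρ → (-9,13,5)
river: ρ → (5,17,-3)
river: ρ → (-3,13,15)
river: ρ → (15,17,-1)
river: ρ → (-1,17,15)
river: ρ → (15,13,-3)
river: ρ → (-3,17,5)
river: ρ → (5,13,-9)
ρ-cycle length = 18 (tail of 1 descent step not counted)

18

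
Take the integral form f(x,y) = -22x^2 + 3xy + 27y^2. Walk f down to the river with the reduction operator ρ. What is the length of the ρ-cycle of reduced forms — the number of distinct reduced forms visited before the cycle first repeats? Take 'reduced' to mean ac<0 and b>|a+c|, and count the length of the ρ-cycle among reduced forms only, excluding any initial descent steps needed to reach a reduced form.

D = 2385, ⌊√D⌋ = 48
descent: ρ → (27,-3,-22)
descent: ρ → (-22,47,2)  [lands on river]
river: ρ → (2,45,-45)
river: ρ → (-45,45,2)
river: ρ → (2,47,-22)
river: ρ → (-22,41,8)
river: ρ → (8,39,-27)
river: ρ → (-27,15,20)
river: ρ → (20,25,-22)
river: ρ → (-22,19,23)
river: ρ → (23,27,-18)
river: ρ → (-18,45,5)
river: ρ → (5,45,-18)
river: ρ → (-18,27,23)
river: ρ → (23,19,-22)
river: ρ → (-22,25,20)
river: ρ → (20,15,-27)
river: ρ → (-27,39,8)
river: ρ → (8,41,-22)
ρ-cycle length = 18 (tail of 2 descent steps not counted)

18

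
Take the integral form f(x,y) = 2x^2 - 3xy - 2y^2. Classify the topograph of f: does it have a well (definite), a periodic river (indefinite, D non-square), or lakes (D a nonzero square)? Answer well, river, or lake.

D = b²−4ac = (-3)² − 4·2·(-2) = 25
D = 5² is a perfect square ⇒ form factors over ℤ ⇒ lakes

lake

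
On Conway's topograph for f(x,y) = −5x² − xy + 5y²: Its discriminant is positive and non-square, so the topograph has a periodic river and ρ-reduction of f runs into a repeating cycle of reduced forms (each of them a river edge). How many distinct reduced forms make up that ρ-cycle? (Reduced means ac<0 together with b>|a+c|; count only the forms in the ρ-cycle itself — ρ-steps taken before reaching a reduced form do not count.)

D = 101, ⌊√D⌋ = 10
descent: ρ → (5,1,-5)  [lands on river]
river: ρ → (-5,9,1)
river: ρ → (1,9,-5)
river: ρ → (-5,1,5)
river: ρ → (5,9,-1)
river: ρ → (-1,9,5)
ρ-cycle length = 6 (tail of 1 descent step not counted)

6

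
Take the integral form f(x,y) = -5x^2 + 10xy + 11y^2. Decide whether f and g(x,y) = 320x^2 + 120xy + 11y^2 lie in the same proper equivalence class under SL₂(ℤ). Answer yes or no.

D₁ = 320, D₂ = 320
river cycle of f (length 4): (11, 12, -4), (-4, 12, 11), (11, 10, -5), (-5, 10, 11)
river cycle of g (length 4): (11, 12, -4), (-4, 12, 11), (11, 10, -5), (-5, 10, 11)
cycles coincide ⇒ equivalent

yes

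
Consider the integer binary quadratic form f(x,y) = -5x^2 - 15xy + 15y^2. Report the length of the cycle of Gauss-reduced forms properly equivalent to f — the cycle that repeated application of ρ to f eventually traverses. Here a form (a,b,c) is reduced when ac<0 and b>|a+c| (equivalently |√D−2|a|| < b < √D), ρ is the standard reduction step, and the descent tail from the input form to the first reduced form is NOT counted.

D = 525, ⌊√D⌋ = 22
descent: ρ → (15,15,-5)  [lands on river]
river: ρ → (-5,15,15)
ρ-cycle length = 2 (tail of 1 descent step not counted)

2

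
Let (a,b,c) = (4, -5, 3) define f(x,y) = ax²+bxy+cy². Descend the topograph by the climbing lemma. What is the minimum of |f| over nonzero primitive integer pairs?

translate: b→3 (≡-5 mod 8), so (4,-5,3)→(4,3,2)
flip: (4,3,2)→(2,-3,4)
translate: b→1 (≡-3 mod 4), so (2,-3,4)→(2,1,3)
reduced (well bottom): (2,1,3) with a≤c, −a<b≤a
well minimum = a = 2

2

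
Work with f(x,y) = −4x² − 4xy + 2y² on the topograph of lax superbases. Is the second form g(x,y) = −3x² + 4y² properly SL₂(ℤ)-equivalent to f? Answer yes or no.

D₁ = 48, D₂ = 48
river cycle of f (length 2): (2, 4, -4), (-4, 4, 2)
river cycle of g (length 2): (-3, 6, 1), (1, 6, -3)
cycles differ ⇒ inequivalent

no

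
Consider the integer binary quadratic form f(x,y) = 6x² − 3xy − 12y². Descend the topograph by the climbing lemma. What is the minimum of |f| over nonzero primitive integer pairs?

descent: ρ → (-12,3,6)
descent: ρ → (6,9,-9)  [lands on river]
river: ρ → (-9,9,6)
river: ρ → (6,15,-3)
river: ρ → (-3,15,6)
closes: descent 2, river 4
min |a| on river = 3

3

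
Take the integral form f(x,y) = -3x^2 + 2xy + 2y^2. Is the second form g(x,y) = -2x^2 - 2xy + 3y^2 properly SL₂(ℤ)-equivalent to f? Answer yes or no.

D₁ = 28, D₂ = 28
river cycle of f (length 4): (2, 2, -3), (-3, 4, 1), (1, 4, -3), (-3, 2, 2)
river cycle of g (length 4): (3, 2, -2), (-2, 2, 3), (3, 4, -1), (-1, 4, 3)
cycles differ ⇒ inequivalent

no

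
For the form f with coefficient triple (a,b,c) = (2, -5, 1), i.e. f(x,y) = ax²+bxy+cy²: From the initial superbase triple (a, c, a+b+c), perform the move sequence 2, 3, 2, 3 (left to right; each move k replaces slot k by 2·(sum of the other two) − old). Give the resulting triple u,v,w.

start (2,1,-2) = (f(1,0),f(0,1),f(1,1))
replace slot 2: 2·(2+(-2)) − 1 = -1 → (2,-1,-2)
replace slot 3: 2·(2+(-1)) − (-2) = 4 → (2,-1,4)
replace slot 2: 2·(2+4) − (-1) = 13 → (2,13,4)
replace slot 3: 2·(2+13) − 4 = 26 → (2,13,26)

2,13,26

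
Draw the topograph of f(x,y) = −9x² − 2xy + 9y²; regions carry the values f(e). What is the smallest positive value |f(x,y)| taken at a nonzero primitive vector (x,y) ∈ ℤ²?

descent: ρ → (9,2,-9)  [lands on river]
river: ρ → (-9,16,2)
river: ρ → (2,16,-9)
river: ρ → (-9,2,9)
river: ρ → (9,16,-2)
river: ρ → (-2,16,9)
closes: descent 1, river 6
min |a| on river = 2

2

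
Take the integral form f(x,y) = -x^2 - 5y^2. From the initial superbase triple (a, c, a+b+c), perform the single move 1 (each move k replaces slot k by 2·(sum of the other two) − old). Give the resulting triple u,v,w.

start (-1,-5,-6) = (f(1,0),f(0,1),f(1,1))
replace slot 1: 2·((-5)+(-6)) − (-1) = -21 → (-21,-5,-6)

-21,-5,-6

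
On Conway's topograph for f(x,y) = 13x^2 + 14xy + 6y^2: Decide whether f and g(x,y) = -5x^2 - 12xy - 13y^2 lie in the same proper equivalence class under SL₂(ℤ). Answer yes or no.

D₁ = -116, D₂ = -116
f: translate: b→-12 (≡14 mod 26), so (13,14,6)→(13,-12,5)
f: flip: (13,-12,5)→(5,12,13)
f: translate: b→2 (≡12 mod 10), so (5,12,13)→(5,2,6)
f: reduced (well bottom): (5,2,6) with a≤c, −a<b≤a
g is negative-definite; reduce −g:
−g: translate: b→2 (≡12 mod 10), so (5,12,13)→(5,2,6)
−g: reduced (well bottom): (5,2,6) with a≤c, −a<b≤a
flip sign back: reduced form of g is (-5,-2,-6)
reduced forms (5, 2, 6) vs (-5, -2, -6) ⇒ inequivalent

no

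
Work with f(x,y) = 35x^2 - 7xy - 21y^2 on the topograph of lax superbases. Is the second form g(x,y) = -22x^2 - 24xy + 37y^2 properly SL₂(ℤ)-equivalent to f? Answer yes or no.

D₁ = 2989, D₂ = 3832
discriminants differ ⇒ not SL₂(ℤ)-equivalent

no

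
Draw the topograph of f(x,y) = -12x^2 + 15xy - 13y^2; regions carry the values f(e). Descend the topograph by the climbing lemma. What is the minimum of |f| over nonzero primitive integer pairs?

translate: b→9 (≡-15 mod 24), so (12,-15,13)→(12,9,10)
flip: (12,9,10)→(10,-9,12)
reduced (well bottom): (10,-9,12) with a≤c, −a<b≤a
well minimum |f| = |-10| = 10 (negative-definite)

10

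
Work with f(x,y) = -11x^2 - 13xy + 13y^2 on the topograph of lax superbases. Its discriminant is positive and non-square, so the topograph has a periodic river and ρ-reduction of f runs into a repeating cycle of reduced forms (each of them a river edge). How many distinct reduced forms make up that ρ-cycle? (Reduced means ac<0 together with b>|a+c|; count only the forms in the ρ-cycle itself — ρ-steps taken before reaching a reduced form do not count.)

D = 741, ⌊√D⌋ = 27
descent: ρ → (13,13,-11)  [lands on river]
river: ρ → (-11,9,15)
river: ρ → (15,21,-5)
river: ρ → (-5,19,19)
river: ρ → (19,19,-5)
river: ρ → (-5,21,15)
river: ρ → (15,9,-11)
river: ρ → (-11,13,13)
ρ-cycle length = 8 (tail of 1 descent step not counted)

8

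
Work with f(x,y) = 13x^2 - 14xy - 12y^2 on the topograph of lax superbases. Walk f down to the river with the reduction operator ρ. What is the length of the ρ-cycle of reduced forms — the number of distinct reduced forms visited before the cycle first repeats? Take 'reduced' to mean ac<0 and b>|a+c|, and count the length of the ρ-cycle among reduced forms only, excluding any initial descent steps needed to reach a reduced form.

D = 820, ⌊√D⌋ = 28
descent: ρ → (-12,14,13)  [lands on river]
river: ρ → (13,12,-13)
river: ρ → (-13,14,12)
river: ρ → (12,10,-15)
river: ρ → (-15,20,7)
river: ρ → (7,22,-12)
river: ρ → (-12,26,3)
river: ρ → (3,28,-3)
river: ρ → (-3,26,12)
river: ρ → (12,22,-7)
river: ρ → (-7,20,15)
river: ρ → (15,10,-12)
ρ-cycle length = 12 (tail of 1 descent step not counted)

12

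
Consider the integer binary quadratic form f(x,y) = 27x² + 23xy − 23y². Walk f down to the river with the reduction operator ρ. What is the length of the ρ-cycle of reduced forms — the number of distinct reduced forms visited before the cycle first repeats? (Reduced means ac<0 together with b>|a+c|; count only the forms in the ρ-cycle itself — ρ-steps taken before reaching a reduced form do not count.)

D = 3013, ⌊√D⌋ = 54
river: ρ → (-23,23,27)
river: ρ → (27,31,-19)
river: ρ → (-19,45,13)
river: ρ → (13,33,-37)
river: ρ → (-37,41,9)
river: ρ → (9,49,-17)
river: ρ → (-17,53,3)
river: ρ → (3,49,-51)
river: ρ → (-51,53,1)
river: ρ → (1,53,-51)
river: ρ → (-51,49,3)
river: ρ → (3,53,-17)
river: ρ → (-17,49,9)
river: ρ → (9,41,-37)
river: ρ → (-37,33,13)
river: ρ → (13,45,-19)
river: ρ → (-19,31,27)
river: ρ → (27,23,-23)
ρ-cycle length = 18 (tail of 0 descent steps not counted)

18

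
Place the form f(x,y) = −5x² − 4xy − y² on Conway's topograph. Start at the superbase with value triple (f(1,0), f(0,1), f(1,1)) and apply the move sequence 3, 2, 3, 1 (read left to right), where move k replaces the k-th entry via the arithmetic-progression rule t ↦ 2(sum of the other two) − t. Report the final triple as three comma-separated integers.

start (-5,-1,-10) = (f(1,0),f(0,1),f(1,1))
replace slot 3: 2·((-5)+(-1)) − (-10) = -2 → (-5,-1,-2)
replace slot 2: 2·((-5)+(-2)) − (-1) = -13 → (-5,-13,-2)
replace slot 3: 2·((-5)+(-13)) − (-2) = -34 → (-5,-13,-34)
replace slot 1: 2·((-13)+(-34)) − (-5) = -89 → (-89,-13,-34)

-89,-13,-34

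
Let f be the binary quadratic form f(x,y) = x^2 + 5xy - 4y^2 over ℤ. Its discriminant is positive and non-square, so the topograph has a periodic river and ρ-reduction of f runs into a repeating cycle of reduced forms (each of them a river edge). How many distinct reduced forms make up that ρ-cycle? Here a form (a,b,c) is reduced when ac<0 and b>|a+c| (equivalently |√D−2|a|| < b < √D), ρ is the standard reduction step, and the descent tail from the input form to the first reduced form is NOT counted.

D = 41, ⌊√D⌋ = 6
river: ρ → (-4,3,2)
river: ρ → (2,5,-2)
river: ρ → (-2,3,4)
river: ρ → (4,5,-1)
river: ρ → (-1,5,4)
river: ρ → (4,3,-2)
river: ρ → (-2,5,2)
river: ρ → (2,3,-4)
river: ρ → (-4,5,1)
river: ρ → (1,5,-4)
ρ-cycle length = 10 (tail of 0 descent steps not counted)

10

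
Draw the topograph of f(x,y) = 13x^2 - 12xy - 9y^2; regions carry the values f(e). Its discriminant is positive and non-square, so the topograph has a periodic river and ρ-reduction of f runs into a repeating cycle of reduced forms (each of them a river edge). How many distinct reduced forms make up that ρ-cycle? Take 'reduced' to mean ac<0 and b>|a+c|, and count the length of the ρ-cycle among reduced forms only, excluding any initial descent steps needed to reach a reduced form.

D = 612, ⌊√D⌋ = 24
descent: ρ → (-9,12,13)  [lands on river]
river: ρ → (13,14,-8)
river: ρ → (-8,18,9)
river: ρ → (9,18,-8)
river: ρ → (-8,14,13)
river: ρ → (13,12,-9)
river: ρ → (-9,24,1)
river: ρ → (1,24,-9)
ρ-cycle length = 8 (tail of 1 descent step not counted)

8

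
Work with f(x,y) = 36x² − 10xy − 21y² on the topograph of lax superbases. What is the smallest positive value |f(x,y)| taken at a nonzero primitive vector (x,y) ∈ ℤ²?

descent: ρ → (-21,52,5)  [lands on river]
river: ρ → (5,48,-41)
river: ρ → (-41,34,12)
river: ρ → (12,38,-35)
river: ρ → (-35,32,15)
river: ρ → (15,28,-39)
river: ρ → (-39,50,4)
river: ρ → (4,54,-13)
river: ρ → (-13,50,12)
river: ρ → (12,46,-21)
river: ρ → (-21,38,20)
river: ρ → (20,42,-17)
river: ρ → (-17,26,36)
river: ρ → (36,46,-7)
river: ρ → (-7,52,15)
river: ρ → (15,38,-28)
river: ρ → (-28,18,25)
river: ρ → (25,32,-21)
closes: descent 1, river 18
min |a| on river = 4

4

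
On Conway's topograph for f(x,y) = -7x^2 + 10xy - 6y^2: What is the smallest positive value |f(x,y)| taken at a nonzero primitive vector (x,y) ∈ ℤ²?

translate: b→4 (≡-10 mod 14), so (7,-10,6)→(7,4,3)
flip: (7,4,3)→(3,-4,7)
translate: b→2 (≡-4 mod 6), so (3,-4,7)→(3,2,6)
reduced (well bottom): (3,2,6) with a≤c, −a<b≤a
well minimum |f| = |-3| = 3 (negative-definite)

3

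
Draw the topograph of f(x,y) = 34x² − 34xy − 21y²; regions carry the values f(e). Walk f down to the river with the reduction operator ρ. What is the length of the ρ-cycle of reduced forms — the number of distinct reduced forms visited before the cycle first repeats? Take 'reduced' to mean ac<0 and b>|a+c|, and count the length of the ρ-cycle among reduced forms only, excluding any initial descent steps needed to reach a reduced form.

D = 4012, ⌊√D⌋ = 63
descent: ρ → (-21,34,34)  [lands on river]
river: ρ → (34,34,-21)
river: ρ → (-21,50,18)
river: ρ → (18,58,-9)
river: ρ → (-9,50,42)
river: ρ → (42,34,-17)
river: ρ → (-17,34,42)
river: ρ → (42,50,-9)
river: ρ → (-9,58,18)
river: ρ → (18,50,-21)
ρ-cycle length = 10 (tail of 1 descent step not counted)

10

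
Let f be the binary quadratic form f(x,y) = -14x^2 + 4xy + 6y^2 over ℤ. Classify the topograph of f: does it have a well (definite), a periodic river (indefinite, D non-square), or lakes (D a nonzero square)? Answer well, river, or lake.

D = b²−4ac = 4² − 4·(-14)·6 = 352
D > 0 non-square ⇒ indefinite ⇒ periodic river

river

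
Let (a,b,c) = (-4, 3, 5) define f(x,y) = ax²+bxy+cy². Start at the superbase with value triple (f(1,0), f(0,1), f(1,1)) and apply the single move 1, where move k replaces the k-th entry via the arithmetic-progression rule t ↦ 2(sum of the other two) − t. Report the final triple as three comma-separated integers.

start (-4,5,4) = (f(1,0),f(0,1),f(1,1))
replace slot 1: 2·(5+4) − (-4) = 22 → (22,5,4)

22,5,4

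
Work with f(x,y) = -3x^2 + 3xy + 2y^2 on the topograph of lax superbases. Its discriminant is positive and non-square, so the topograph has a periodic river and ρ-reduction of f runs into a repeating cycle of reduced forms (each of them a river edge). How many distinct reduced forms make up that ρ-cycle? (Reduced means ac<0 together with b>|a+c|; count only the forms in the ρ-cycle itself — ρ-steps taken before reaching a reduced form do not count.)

D = 33, ⌊√D⌋ = 5
river: ρ → (2,5,-1)
river: ρ → (-1,5,2)
river: ρ → (2,3,-3)
river: ρ → (-3,3,2)
ρ-cycle length = 4 (tail of 0 descent steps not counted)

4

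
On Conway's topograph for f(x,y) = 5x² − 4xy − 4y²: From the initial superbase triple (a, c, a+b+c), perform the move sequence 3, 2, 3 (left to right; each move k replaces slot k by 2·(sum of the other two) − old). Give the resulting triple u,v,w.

start (5,-4,-3) = (f(1,0),f(0,1),f(1,1))
replace slot 3: 2·(5+(-4)) − (-3) = 5 → (5,-4,5)
replace slot 2: 2·(5+5) − (-4) = 24 → (5,24,5)
replace slot 3: 2·(5+24) − 5 = 53 → (5,24,53)

5,24,53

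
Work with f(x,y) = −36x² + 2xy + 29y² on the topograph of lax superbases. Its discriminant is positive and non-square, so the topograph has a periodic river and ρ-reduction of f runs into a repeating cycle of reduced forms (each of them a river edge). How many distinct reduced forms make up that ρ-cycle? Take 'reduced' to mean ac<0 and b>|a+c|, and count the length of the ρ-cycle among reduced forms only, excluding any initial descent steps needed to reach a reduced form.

D = 4180, ⌊√D⌋ = 64
descent: ρ → (29,56,-9)  [lands on river]
river: ρ → (-9,52,41)
river: ρ → (41,30,-20)
river: ρ → (-20,50,21)
river: ρ → (21,34,-36)
river: ρ → (-36,38,19)
river: ρ → (19,38,-36)
river: ρ → (-36,34,21)
river: ρ → (21,50,-20)
river: ρ → (-20,30,41)
river: ρ → (41,52,-9)
river: ρ → (-9,56,29)
river: ρ → (29,60,-5)
river: ρ → (-5,60,29)
ρ-cycle length = 14 (tail of 1 descent step not counted)

14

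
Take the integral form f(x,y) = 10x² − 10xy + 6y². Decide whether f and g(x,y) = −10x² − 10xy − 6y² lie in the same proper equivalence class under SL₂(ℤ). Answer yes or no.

D₁ = -140, D₂ = -140
f: translate: b→10 (≡-10 mod 20), so (10,-10,6)→(10,10,6)
f: flip: (10,10,6)→(6,-10,10)
f: translate: b→2 (≡-10 mod 12), so (6,-10,10)→(6,2,6)
f: reduced (well bottom): (6,2,6) with a≤c, −a<b≤a
g is negative-definite; reduce −g:
−g: flip: (10,10,6)→(6,-10,10)
−g: translate: b→2 (≡-10 mod 12), so (6,-10,10)→(6,2,6)
−g: reduced (well bottom): (6,2,6) with a≤c, −a<b≤a
flip sign back: reduced form of g is (-6,-2,-6)
reduced forms (6, 2, 6) vs (-6, -2, -6) ⇒ inequivalent

no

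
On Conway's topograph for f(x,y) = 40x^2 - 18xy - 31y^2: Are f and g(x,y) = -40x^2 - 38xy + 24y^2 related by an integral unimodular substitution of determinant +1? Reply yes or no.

D₁ = 5284, D₂ = 5284
river cycle of f (length 90): (-31, 18, 40), (40, 62, -9), (-9, 64, 33), (33, 68, -5), (-5, 72, 5), (5, 68, -33), (-33, 64, 9), (9, 62, -40), (-40, 18, 31), (31, 44, -27), … (80 more)
river cycle of g (length 102): (24, 38, -40), (-40, 42, 22), (22, 46, -36), (-36, 26, 32), (32, 38, -30), (-30, 22, 40), (40, 58, -12), (-12, 62, 30), (30, 58, -16), (-16, 70, 6), … (92 more)
cycles differ ⇒ inequivalent

no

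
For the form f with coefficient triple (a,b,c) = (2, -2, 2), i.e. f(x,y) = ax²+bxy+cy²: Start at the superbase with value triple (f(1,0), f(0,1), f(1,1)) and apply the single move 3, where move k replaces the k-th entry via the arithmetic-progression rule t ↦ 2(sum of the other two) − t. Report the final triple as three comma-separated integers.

start (2,2,2) = (f(1,0),f(0,1),f(1,1))
replace slot 3: 2·(2+2) − 2 = 6 → (2,2,6)

2,2,6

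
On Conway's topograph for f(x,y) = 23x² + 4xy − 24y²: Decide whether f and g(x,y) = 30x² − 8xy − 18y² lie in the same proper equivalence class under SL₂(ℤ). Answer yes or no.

D₁ = 2224, D₂ = 2224
river cycle of f (length 36): (-24, 44, 3), (3, 46, -9), (-9, 44, 8), (8, 36, -29), (-29, 22, 15), (15, 38, -13), (-13, 40, 12), (12, 32, -25), (-25, 18, 19), (19, 20, -24), … (26 more)
river cycle of g (length 18): (-18, 44, 4), (4, 44, -18), (-18, 28, 20), (20, 12, -26), (-26, 40, 6), (6, 44, -12), (-12, 28, 30), (30, 32, -10), (-10, 28, 36), (36, 44, -2), … (8 more)
cycles differ ⇒ inequivalent

no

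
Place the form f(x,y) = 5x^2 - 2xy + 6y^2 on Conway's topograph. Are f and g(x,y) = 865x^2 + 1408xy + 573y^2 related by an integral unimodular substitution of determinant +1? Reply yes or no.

D₁ = -116, D₂ = -116
f: reduced (well bottom): (5,-2,6) with a≤c, −a<b≤a
g: translate: b→-322 (≡1408 mod 1730), so (865,1408,573)→(865,-322,30)
g: flip: (865,-322,30)→(30,322,865)
g: translate: b→22 (≡322 mod 60), so (30,322,865)→(30,22,5)
g: flip: (30,22,5)→(5,-22,30)
g: translate: b→-2 (≡-22 mod 10), so (5,-22,30)→(5,-2,6)
g: reduced (well bottom): (5,-2,6) with a≤c, −a<b≤a
reduced forms (5, -2, 6) vs (5, -2, 6) ⇒ equivalent

yes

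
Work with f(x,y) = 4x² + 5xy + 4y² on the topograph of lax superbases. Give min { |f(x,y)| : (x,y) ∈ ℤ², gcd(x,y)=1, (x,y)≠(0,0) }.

translate: b→-3 (≡5 mod 8), so (4,5,4)→(4,-3,3)
flip: (4,-3,3)→(3,3,4)
reduced (well bottom): (3,3,4) with a≤c, −a<b≤a
well minimum = a = 3

3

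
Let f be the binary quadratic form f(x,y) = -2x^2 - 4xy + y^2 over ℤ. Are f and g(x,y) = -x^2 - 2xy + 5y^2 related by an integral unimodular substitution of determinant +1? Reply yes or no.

D₁ = 24, D₂ = 24
river cycle of f (length 2): (1, 4, -2), (-2, 4, 1)
river cycle of g (length 2): (-1, 4, 2), (2, 4, -1)
cycles differ ⇒ inequivalent

no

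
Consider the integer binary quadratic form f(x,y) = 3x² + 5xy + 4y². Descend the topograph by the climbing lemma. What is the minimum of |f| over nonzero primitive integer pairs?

translate: b→-1 (≡5 mod 6), so (3,5,4)→(3,-1,2)
flip: (3,-1,2)→(2,1,3)
reduced (well bottom): (2,1,3) with a≤c, −a<b≤a
well minimum = a = 2

2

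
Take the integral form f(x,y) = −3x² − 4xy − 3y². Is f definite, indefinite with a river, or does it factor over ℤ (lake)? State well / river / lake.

D = b²−4ac = (-4)² − 4·(-3)·(-3) = -20
D < 0 ⇒ definite ⇒ every region one sign ⇒ single well

well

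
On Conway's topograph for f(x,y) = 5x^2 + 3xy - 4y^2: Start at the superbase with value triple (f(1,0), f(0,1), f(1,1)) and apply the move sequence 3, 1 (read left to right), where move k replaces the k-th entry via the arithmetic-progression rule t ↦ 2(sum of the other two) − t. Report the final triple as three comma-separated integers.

start (5,-4,4) = (f(1,0),f(0,1),f(1,1))
replace slot 3: 2·(5+(-4)) − 4 = -2 → (5,-4,-2)
replace slot 1: 2·((-4)+(-2)) − 5 = -17 → (-17,-4,-2)

-17,-4,-2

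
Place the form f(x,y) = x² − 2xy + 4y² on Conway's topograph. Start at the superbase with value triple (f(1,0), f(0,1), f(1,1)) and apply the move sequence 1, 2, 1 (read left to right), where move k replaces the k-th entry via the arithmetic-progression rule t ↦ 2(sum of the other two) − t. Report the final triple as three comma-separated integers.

start (1,4,3) = (f(1,0),f(0,1),f(1,1))
replace slot 1: 2·(4+3) − 1 = 13 → (13,4,3)
replace slot 2: 2·(13+3) − 4 = 28 → (13,28,3)
replace slot 1: 2·(28+3) − 13 = 49 → (49,28,3)

49,28,3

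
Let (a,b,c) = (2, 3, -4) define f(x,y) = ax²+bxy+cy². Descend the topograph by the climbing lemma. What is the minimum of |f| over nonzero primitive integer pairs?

river: ρ → (-4,5,1)
river: ρ → (1,5,-4)
river: ρ → (-4,3,2)
river: ρ → (2,5,-2)
river: ρ → (-2,3,4)
river: ρ → (4,5,-1)
river: ρ → (-1,5,4)
river: ρ → (4,3,-2)
river: ρ → (-2,5,2)
river: ρ → (2,3,-4)
closes: descent 0, river 10
min |a| on river = 1

1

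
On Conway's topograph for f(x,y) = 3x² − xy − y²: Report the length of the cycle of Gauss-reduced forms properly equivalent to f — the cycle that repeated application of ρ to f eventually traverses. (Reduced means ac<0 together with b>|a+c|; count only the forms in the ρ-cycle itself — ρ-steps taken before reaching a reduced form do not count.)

D = 13, ⌊√D⌋ = 3
descent: ρ → (-1,3,1)  [lands on river]
river: ρ → (1,3,-1)
ρ-cycle length = 2 (tail of 1 descent step not counted)

2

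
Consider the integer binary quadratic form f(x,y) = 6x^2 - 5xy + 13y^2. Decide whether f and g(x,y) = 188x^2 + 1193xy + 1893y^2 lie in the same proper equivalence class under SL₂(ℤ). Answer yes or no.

D₁ = -287, D₂ = -287
f: reduced (well bottom): (6,-5,13) with a≤c, −a<b≤a
g: translate: b→65 (≡1193 mod 376), so (188,1193,1893)→(188,65,6)
g: flip: (188,65,6)→(6,-65,188)
g: translate: b→-5 (≡-65 mod 12), so (6,-65,188)→(6,-5,13)
g: reduced (well bottom): (6,-5,13) with a≤c, −a<b≤a
reduced forms (6, -5, 13) vs (6, -5, 13) ⇒ equivalent

yes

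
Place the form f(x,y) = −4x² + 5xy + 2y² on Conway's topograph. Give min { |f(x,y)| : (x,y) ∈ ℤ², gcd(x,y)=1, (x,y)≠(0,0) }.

river: ρ → (2,7,-1)
river: ρ → (-1,7,2)
river: ρ → (2,5,-4)
river: ρ → (-4,3,3)
river: ρ → (3,3,-4)
river: ρ → (-4,5,2)
closes: descent 0, river 6
min |a| on river = 1

1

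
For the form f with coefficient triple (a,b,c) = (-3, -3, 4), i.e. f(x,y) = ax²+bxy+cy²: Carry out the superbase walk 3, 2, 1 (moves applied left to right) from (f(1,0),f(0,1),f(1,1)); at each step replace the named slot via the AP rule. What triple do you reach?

start (-3,4,-2) = (f(1,0),f(0,1),f(1,1))
replace slot 3: 2·((-3)+4) − (-2) = 4 → (-3,4,4)
replace slot 2: 2·((-3)+4) − 4 = -2 → (-3,-2,4)
replace slot 1: 2·((-2)+4) − (-3) = 7 → (7,-2,4)

7,-2,4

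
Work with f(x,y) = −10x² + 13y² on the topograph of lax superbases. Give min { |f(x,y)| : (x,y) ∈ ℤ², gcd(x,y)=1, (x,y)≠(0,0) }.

descent: ρ → (13,0,-10)
descent: ρ → (-10,20,3)  [lands on river]
river: ρ → (3,22,-3)
river: ρ → (-3,20,10)
river: ρ → (10,20,-3)
river: ρ → (-3,22,3)
river: ρ → (3,20,-10)
closes: descent 2, river 6
min |a| on river = 3

3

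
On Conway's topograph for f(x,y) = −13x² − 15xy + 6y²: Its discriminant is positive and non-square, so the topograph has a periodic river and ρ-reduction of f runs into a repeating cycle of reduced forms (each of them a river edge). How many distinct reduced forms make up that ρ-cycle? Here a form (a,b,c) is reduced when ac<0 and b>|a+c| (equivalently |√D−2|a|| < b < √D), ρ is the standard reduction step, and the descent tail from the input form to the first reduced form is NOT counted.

D = 537, ⌊√D⌋ = 23
descent: ρ → (6,15,-13)  [lands on river]
river: ρ → (-13,11,8)
river: ρ → (8,21,-3)
river: ρ → (-3,21,8)
river: ρ → (8,11,-13)
river: ρ → (-13,15,6)
river: ρ → (6,21,-4)
river: ρ → (-4,19,11)
river: ρ → (11,3,-12)
river: ρ → (-12,21,2)
river: ρ → (2,23,-1)
river: ρ → (-1,23,2)
river: ρ → (2,21,-12)
river: ρ → (-12,3,11)
river: ρ → (11,19,-4)
river: ρ → (-4,21,6)
ρ-cycle length = 16 (tail of 1 descent step not counted)

16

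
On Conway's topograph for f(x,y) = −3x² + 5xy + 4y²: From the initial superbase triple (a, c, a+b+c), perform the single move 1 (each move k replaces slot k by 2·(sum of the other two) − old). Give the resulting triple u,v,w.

start (-3,4,6) = (f(1,0),f(0,1),f(1,1))
replace slot 1: 2·(4+6) − (-3) = 23 → (23,4,6)

23,4,6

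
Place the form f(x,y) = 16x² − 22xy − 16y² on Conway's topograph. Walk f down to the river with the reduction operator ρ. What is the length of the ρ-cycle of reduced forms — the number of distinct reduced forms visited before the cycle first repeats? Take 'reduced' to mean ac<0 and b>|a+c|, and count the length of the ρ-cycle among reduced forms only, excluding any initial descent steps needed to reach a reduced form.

D = 1508, ⌊√D⌋ = 38
descent: ρ → (-16,22,16)  [lands on river]
river: ρ → (16,10,-22)
river: ρ → (-22,34,4)
river: ρ → (4,38,-4)
river: ρ → (-4,34,22)
river: ρ → (22,10,-16)
ρ-cycle length = 6 (tail of 1 descent step not counted)

6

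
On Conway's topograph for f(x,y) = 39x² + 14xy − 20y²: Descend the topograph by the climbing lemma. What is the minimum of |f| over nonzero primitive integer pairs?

descent: ρ → (-20,26,33)  [lands on river]
river: ρ → (33,40,-13)
river: ρ → (-13,38,36)
river: ρ → (36,34,-15)
river: ρ → (-15,56,3)
river: ρ → (3,52,-51)
river: ρ → (-51,50,4)
river: ρ → (4,54,-25)
river: ρ → (-25,46,12)
river: ρ → (12,50,-17)
river: ρ → (-17,52,9)
river: ρ → (9,56,-5)
river: ρ → (-5,54,20)
river: ρ → (20,26,-33)
river: ρ → (-33,40,13)
river: ρ → (13,38,-36)
river: ρ → (-36,34,15)
river: ρ → (15,56,-3)
river: ρ → (-3,52,51)
river: ρ → (51,50,-4)
river: ρ → (-4,54,25)
river: ρ → (25,46,-12)
river: ρ → (-12,50,17)
river: ρ → (17,52,-9)
river: ρ → (-9,56,5)
river: ρ → (5,54,-20)
closes: descent 1, river 26
min |a| on river = 3

3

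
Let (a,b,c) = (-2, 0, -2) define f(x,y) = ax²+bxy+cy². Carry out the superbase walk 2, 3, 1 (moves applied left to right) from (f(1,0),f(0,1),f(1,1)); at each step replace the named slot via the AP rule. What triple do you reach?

start (-2,-2,-4) = (f(1,0),f(0,1),f(1,1))
replace slot 2: 2·((-2)+(-4)) − (-2) = -10 → (-2,-10,-4)
replace slot 3: 2·((-2)+(-10)) − (-4) = -20 → (-2,-10,-20)
replace slot 1: 2·((-10)+(-20)) − (-2) = -58 → (-58,-10,-20)

-58,-10,-20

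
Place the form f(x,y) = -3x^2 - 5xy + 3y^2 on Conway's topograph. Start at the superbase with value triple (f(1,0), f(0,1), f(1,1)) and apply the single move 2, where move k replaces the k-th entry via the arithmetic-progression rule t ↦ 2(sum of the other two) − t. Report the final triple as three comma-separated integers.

start (-3,3,-5) = (f(1,0),f(0,1),f(1,1))
replace slot 2: 2·((-3)+(-5)) − 3 = -19 → (-3,-19,-5)

-3,-19,-5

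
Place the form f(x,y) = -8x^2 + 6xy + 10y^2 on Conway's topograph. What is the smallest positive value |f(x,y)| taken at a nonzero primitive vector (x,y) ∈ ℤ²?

river: ρ → (10,14,-4)
river: ρ → (-4,18,2)
river: ρ → (2,18,-4)
river: ρ → (-4,14,10)
river: ρ → (10,6,-8)
river: ρ → (-8,10,8)
river: ρ → (8,6,-10)
river: ρ → (-10,14,4)
river: ρ → (4,18,-2)
river: ρ → (-2,18,4)
river: ρ → (4,14,-10)
river: ρ → (-10,6,8)
river: ρ → (8,10,-8)
river: ρ → (-8,6,10)
closes: descent 0, river 14
min |a| on river = 2

2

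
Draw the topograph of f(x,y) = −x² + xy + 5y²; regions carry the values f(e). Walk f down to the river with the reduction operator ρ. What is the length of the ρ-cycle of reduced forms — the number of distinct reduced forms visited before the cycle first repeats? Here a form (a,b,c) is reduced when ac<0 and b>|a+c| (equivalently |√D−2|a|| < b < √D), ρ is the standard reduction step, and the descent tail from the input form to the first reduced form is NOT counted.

D = 21, ⌊√D⌋ = 4
descent: ρ → (5,-1,-1)
descent: ρ → (-1,3,3)  [lands on river]
river: ρ → (3,3,-1)
ρ-cycle length = 2 (tail of 2 descent steps not counted)

2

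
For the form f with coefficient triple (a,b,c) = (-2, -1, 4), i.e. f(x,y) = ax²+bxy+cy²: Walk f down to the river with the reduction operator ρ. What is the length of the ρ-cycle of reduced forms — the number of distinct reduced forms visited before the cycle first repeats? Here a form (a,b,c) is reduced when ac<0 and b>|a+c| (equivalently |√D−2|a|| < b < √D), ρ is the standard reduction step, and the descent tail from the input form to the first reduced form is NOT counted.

D = 33, ⌊√D⌋ = 5
descent: ρ → (4,1,-2)
descent: ρ → (-2,3,3)  [lands on river]
river: ρ → (3,3,-2)
river: ρ → (-2,5,1)
river: ρ → (1,5,-2)
ρ-cycle length = 4 (tail of 2 descent steps not counted)

4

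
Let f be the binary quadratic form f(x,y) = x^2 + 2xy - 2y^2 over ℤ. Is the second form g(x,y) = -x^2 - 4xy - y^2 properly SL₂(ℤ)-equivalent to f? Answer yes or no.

D₁ = 12, D₂ = 12
river cycle of f (length 2): (-2, 2, 1), (1, 2, -2)
river cycle of g (length 2): (-1, 2, 2), (2, 2, -1)
cycles differ ⇒ inequivalent

no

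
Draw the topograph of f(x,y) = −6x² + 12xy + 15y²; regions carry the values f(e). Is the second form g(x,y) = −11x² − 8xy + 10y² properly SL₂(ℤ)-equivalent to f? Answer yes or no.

D₁ = 504, D₂ = 504
river cycle of f (length 4): (15, 18, -3), (-3, 18, 15), (15, 12, -6), (-6, 12, 15)
river cycle of g (length 10): (10, 8, -11), (-11, 14, 7), (7, 14, -11), (-11, 8, 10), (10, 12, -9), (-9, 6, 13), (13, 20, -2), (-2, 20, 13), (13, 6, -9), (-9, 12, 10)
cycles differ ⇒ inequivalent

no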